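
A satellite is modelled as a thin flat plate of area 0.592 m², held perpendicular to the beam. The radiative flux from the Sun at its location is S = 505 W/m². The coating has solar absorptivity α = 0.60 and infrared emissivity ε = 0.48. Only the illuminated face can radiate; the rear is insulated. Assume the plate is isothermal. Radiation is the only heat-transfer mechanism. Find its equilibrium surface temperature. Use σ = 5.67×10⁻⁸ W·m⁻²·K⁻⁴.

T ≈ 325 K

At equilibrium, absorbed power = emitted power.
Absorbing cross-section = A = 0.5920 m²; emitting surface = A = 0.5920 m² (ratio 1).
αS·A_cross = εσ·A_surf·T⁴  ⇒  T⁴ = αS/(ε·1σ).
T⁴ = 0.600·505/(0.48·1·5.67×10⁻⁸) = 1.113×10¹⁰ K⁴.
T = (1.113×10¹⁰)^(1/4).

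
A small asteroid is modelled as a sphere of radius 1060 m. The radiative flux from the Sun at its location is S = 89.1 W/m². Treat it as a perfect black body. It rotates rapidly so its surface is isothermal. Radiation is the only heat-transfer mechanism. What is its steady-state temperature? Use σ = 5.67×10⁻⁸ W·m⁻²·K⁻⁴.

T ≈ 141 K

At equilibrium, absorbed power = emitted power.
Absorbing cross-section = πr² = 3.530×10⁶ m²; emitting surface = 4πr² = 1.412×10⁷ m² (ratio 4).
S·A_cross = εσ·A_surf·T⁴  ⇒  T⁴ = S/(4σ).
T⁴ = 1.00·89.1/(4·5.67×10⁻⁸) = 3.929×10⁸ K⁴.
T = (3.929×10⁸)^(1/4).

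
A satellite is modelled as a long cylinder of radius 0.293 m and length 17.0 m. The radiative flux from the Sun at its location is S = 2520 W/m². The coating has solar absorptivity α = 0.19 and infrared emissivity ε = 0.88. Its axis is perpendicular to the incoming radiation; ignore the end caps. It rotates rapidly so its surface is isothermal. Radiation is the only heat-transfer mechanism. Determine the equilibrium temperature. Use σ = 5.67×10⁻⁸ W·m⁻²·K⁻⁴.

T ≈ 235 K

At equilibrium, absorbed power = emitted power.
Absorbing cross-section = 2rL = 9.962 m²; emitting surface = 2πrL = 31.30 m² (ratio π).
αS·A_cross = εσ·A_surf·T⁴  ⇒  T⁴ = αS/(ε·πσ).
T⁴ = 0.190·2520/(0.88·π·5.67×10⁻⁸) = 3.054×10⁹ K⁴.
T = (3.054×10⁹)^(1/4).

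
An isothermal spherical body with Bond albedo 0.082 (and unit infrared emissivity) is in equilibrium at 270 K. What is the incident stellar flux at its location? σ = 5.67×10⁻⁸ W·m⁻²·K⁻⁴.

(1−a)S·πr² = σ·4πr²·T⁴ ⇒ S = 4σT⁴/(1−a).
S = 4·5.67×10⁻⁸·5.314×10⁹/0.918.

S ≈ 1310 W/m²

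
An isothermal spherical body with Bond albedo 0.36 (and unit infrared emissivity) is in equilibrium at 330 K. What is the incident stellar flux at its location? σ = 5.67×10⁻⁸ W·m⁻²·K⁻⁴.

S ≈ 4200 W/m²

(1−a)S·πr² = σ·4πr²·T⁴ ⇒ S = 4σT⁴/(1−a).
S = 4·5.67×10⁻⁸·1.186×10¹⁰/0.640.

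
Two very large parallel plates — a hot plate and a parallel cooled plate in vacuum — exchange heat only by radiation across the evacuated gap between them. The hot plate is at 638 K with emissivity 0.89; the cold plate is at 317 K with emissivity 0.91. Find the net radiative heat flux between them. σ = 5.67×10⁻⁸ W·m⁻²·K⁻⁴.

q ≈ 7220 W/m²

For two infinite grey parallel plates, q = σ(T₁⁴ − T₂⁴)/(1/ε₁ + 1/ε₂ − 1).
T₁⁴ − T₂⁴ = 1.657×10¹¹ − 1.010×10¹⁰ = 1.556×10¹¹ K⁴.
1/ε₁ + 1/ε₂ − 1 = 1.124 + 1.099 − 1 = 1.222.
q = 5.67×10⁻⁸ × 1.556×10¹¹ / 1.222.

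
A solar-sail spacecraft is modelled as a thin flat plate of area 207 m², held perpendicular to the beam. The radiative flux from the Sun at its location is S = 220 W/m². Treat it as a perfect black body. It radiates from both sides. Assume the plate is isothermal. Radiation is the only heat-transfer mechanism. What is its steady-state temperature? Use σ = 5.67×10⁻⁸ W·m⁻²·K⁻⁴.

T ≈ 210 K

At equilibrium, absorbed power = emitted power.
Absorbing cross-section = A = 207.0 m²; emitting surface = 2A = 414.0 m² (ratio 2).
S·A_cross = εσ·A_surf·T⁴  ⇒  T⁴ = S/(2σ).
T⁴ = 1.00·220/(2·5.67×10⁻⁸) = 1.940×10⁹ K⁴.
T = (1.940×10⁹)^(1/4).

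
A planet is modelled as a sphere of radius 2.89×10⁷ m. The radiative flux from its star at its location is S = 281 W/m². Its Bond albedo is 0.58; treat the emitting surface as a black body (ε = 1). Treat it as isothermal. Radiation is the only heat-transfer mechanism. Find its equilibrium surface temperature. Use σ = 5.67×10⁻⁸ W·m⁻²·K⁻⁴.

At equilibrium, absorbed power = emitted power.
Absorbing cross-section = πr² = 2.624×10¹⁵ m²; emitting surface = 4πr² = 1.050×10¹⁶ m² (ratio 4).
(1−a)S·A_cross = εσ·A_surf·T⁴  ⇒  T⁴ = (1−a)S/(4σ).
T⁴ = 0.420·281/(4·5.67×10⁻⁸) = 5.204×10⁸ K⁴.
T = (5.204×10⁸)^(1/4).

T ≈ 151 K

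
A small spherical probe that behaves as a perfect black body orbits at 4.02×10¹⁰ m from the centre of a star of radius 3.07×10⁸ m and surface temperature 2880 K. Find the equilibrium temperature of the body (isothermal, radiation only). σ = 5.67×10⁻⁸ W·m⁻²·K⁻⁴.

The star's surface emits σT_*⁴; at distance d the flux is S = σT_*⁴(R_*/d)².
S = 5.67×10⁻⁸·(2880)⁴·(3.07×10⁸/4.02×10¹⁰)² = 227.5 W/m².
For an isothermal sphere T⁴ = (1−a)S/(4σ) = 1.003×10⁹ K⁴.

T ≈ 178 K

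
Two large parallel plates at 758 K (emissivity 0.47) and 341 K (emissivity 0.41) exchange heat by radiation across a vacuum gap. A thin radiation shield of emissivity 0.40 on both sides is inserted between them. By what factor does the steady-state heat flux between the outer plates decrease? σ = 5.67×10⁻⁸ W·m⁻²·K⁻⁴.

Without shield: q₀ = σΔ(T⁴)/(1/ε₁+1/ε₂−1) with denominator 3.567.
With shield the two gaps are in series; the resistances add: (1/ε₁+1/ε_s−1)+(1/ε_s+1/ε₂−1) = 3.628+3.939 = 7.567.
Heat-flux ratio q₀/q = 7.567/3.567.

factor ≈ 2.12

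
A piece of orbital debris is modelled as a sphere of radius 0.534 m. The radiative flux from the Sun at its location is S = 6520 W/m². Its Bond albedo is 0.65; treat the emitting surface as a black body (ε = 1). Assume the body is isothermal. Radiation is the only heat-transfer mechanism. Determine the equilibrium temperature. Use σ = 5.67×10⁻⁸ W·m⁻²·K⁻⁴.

At equilibrium, absorbed power = emitted power.
Absorbing cross-section = πr² = 0.8958 m²; emitting surface = 4πr² = 3.583 m² (ratio 4).
(1−a)S·A_cross = εσ·A_surf·T⁴  ⇒  T⁴ = (1−a)S/(4σ).
T⁴ = 0.350·6520/(4·5.67×10⁻⁸) = 1.006×10¹⁰ K⁴.
T = (1.006×10¹⁰)^(1/4).

T ≈ 317 K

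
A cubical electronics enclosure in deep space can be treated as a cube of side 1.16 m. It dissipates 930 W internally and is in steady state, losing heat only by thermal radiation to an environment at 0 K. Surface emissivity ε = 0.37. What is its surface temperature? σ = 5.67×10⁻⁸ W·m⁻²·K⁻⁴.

Steady state: internal power = radiated power, P = εσA T⁴.
Radiating area A = 6L² = 8.074 m².
T⁴ = P/(εσA) = 930/(0.37·5.67×10⁻⁸·8.074) = 5.491×10⁹ K⁴.
T = (5.491×10⁹)^(1/4).

T ≈ 272 K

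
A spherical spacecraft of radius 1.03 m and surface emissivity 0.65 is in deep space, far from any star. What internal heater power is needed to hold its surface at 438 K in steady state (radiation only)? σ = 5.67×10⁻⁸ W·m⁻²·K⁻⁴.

P = εσ·4πr²·T⁴.
4πr² = 13.33 m²; T⁴ = 3.680×10¹⁰ K⁴.
P = 0.65·5.67×10⁻⁸·13.33·3.680×10¹⁰.

P ≈ 18100 W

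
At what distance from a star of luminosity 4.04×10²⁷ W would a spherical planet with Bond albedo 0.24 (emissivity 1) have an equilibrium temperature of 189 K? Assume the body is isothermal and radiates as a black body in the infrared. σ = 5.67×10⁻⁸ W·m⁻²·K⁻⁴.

d ≈ 9.19×10¹¹ m

For an isothermal black-emitting sphere, (1−a)S·πr² = σ·4πr²·T⁴ ⇒ S = 4σT⁴/(1−a).
S = 4·5.67×10⁻⁸·(189)⁴/0.760 = 380.8 W/m².
Flux falls as S = L/(4πd²), so d = √(L/(4πS)) = √(4.04×10²⁷/(4π·380.8)).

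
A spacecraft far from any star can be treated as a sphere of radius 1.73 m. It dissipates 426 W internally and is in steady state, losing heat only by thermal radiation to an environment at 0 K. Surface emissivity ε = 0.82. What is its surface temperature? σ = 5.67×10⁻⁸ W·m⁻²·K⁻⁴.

T ≈ 125 K

Steady state: internal power = radiated power, P = εσA T⁴.
Radiating area A = 4πr² = 37.61 m².
T⁴ = P/(εσA) = 426/(0.82·5.67×10⁻⁸·37.61) = 2.436×10⁸ K⁴.
T = (2.436×10⁸)^(1/4).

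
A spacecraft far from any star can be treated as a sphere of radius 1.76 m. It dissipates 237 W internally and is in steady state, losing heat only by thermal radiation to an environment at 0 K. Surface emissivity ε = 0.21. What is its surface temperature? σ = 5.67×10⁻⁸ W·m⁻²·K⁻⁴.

Steady state: internal power = radiated power, P = εσA T⁴.
Radiating area A = 4πr² = 38.93 m².
T⁴ = P/(εσA) = 237/(0.21·5.67×10⁻⁸·38.93) = 5.113×10⁸ K⁴.
T = (5.113×10⁸)^(1/4).

T ≈ 150 K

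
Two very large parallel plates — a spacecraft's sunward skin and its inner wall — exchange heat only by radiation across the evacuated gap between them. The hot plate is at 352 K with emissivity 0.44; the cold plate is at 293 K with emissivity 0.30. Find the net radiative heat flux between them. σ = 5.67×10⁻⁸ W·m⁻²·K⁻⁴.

For two infinite grey parallel plates, q = σ(T₁⁴ − T₂⁴)/(1/ε₁ + 1/ε₂ − 1).
T₁⁴ − T₂⁴ = 1.535×10¹⁰ − 7.370×10⁹ = 7.982×10⁹ K⁴.
1/ε₁ + 1/ε₂ − 1 = 2.273 + 3.333 − 1 = 4.606.
q = 5.67×10⁻⁸ × 7.982×10⁹ / 4.606.

q ≈ 98.3 W/m²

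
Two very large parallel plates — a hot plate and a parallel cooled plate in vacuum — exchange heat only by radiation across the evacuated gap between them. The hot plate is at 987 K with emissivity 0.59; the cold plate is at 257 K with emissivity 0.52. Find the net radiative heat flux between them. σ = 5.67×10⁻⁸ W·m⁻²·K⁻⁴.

For two infinite grey parallel plates, q = σ(T₁⁴ − T₂⁴)/(1/ε₁ + 1/ε₂ − 1).
T₁⁴ − T₂⁴ = 9.490×10¹¹ − 4.362×10⁹ = 9.446×10¹¹ K⁴.
1/ε₁ + 1/ε₂ − 1 = 1.695 + 1.923 − 1 = 2.618.
q = 5.67×10⁻⁸ × 9.446×10¹¹ / 2.618.

q ≈ 20500 W/m²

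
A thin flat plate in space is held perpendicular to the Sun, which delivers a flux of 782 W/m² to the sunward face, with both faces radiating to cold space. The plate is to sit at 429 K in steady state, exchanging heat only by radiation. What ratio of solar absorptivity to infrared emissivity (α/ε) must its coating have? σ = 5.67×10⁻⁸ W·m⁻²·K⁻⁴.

α/ε ≈ 4.91

Balance: αS·A = εσ·2A·T⁴ ⇒ α/ε = 2σT⁴/S.
α/ε = 2·5.67×10⁻⁸·(429)⁴/782 = 2·5.67×10⁻⁸·3.387×10¹⁰/782.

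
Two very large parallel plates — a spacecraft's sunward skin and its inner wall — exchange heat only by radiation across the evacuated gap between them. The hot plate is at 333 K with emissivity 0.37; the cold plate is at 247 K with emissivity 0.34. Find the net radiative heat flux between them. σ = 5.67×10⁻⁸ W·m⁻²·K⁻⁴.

For two infinite grey parallel plates, q = σ(T₁⁴ − T₂⁴)/(1/ε₁ + 1/ε₂ − 1).
T₁⁴ − T₂⁴ = 1.230×10¹⁰ − 3.722×10⁹ = 8.574×10⁹ K⁴.
1/ε₁ + 1/ε₂ − 1 = 2.703 + 2.941 − 1 = 4.644.
q = 5.67×10⁻⁸ × 8.574×10⁹ / 4.644.

q ≈ 105 W/m²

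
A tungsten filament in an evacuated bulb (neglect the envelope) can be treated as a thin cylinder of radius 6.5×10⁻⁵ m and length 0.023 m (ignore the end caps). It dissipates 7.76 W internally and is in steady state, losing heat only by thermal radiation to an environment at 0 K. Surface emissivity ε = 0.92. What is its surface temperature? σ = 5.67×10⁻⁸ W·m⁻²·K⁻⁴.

T ≈ 1990 K

Steady state: internal power = radiated power, P = εσA T⁴.
Radiating area A = 2πrL = 9.393×10⁻⁶ m².
T⁴ = P/(εσA) = 7.76/(0.92·5.67×10⁻⁸·9.393×10⁻⁶) = 1.584×10¹³ K⁴.
T = (1.584×10¹³)^(1/4).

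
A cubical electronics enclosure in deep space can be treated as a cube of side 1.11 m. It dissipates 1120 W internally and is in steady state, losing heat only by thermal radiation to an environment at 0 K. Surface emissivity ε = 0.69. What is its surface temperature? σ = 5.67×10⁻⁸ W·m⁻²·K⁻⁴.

Steady state: internal power = radiated power, P = εσA T⁴.
Radiating area A = 6L² = 7.393 m².
T⁴ = P/(εσA) = 1120/(0.69·5.67×10⁻⁸·7.393) = 3.872×10⁹ K⁴.
T = (3.872×10⁹)^(1/4).

T ≈ 249 K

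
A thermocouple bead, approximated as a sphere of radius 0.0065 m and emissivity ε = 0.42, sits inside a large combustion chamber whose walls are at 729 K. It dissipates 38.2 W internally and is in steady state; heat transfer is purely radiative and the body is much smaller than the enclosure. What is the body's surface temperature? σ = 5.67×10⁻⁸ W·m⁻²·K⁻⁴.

T ≈ 1350 K

For a small grey body in a large enclosure, net radiated power = εσA(T⁴ − T_w⁴).
Steady state: P = εσA(T⁴ − T_w⁴) with A = 4πr² = 5.309×10⁻⁴ m².
T⁴ = P/(εσA) + T_w⁴ = 38.2/(0.42·5.67×10⁻⁸·5.309×10⁻⁴) + (729)⁴
    = 3.021×10¹² + 2.824×10¹¹ = 3.304×10¹² K⁴.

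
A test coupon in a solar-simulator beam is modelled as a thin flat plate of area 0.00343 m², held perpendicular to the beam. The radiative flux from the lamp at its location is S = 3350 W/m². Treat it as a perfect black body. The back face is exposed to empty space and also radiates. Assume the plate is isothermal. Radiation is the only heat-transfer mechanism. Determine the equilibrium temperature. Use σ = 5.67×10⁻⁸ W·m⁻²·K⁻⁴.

At equilibrium, absorbed power = emitted power.
Absorbing cross-section = A = 0.003430 m²; emitting surface = 2A = 0.006860 m² (ratio 2).
S·A_cross = εσ·A_surf·T⁴  ⇒  T⁴ = S/(2σ).
T⁴ = 1.00·3350/(2·5.67×10⁻⁸) = 2.954×10¹⁰ K⁴.
T = (2.954×10¹⁰)^(1/4).

T ≈ 415 K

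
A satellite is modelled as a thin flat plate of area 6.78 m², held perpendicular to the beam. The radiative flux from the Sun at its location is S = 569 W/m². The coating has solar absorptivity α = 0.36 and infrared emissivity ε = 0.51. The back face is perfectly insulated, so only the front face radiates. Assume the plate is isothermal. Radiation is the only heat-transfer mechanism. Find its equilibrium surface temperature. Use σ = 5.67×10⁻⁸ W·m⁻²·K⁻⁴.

T ≈ 290 K

At equilibrium, absorbed power = emitted power.
Absorbing cross-section = A = 6.780 m²; emitting surface = A = 6.780 m² (ratio 1).
αS·A_cross = εσ·A_surf·T⁴  ⇒  T⁴ = αS/(ε·1σ).
T⁴ = 0.360·569/(0.51·1·5.67×10⁻⁸) = 7.084×10⁹ K⁴.
T = (7.084×10⁹)^(1/4).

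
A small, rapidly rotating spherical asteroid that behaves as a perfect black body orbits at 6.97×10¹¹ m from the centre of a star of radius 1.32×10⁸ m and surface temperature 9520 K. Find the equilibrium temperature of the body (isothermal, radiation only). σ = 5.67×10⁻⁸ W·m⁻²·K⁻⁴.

The star's surface emits σT_*⁴; at distance d the flux is S = σT_*⁴(R_*/d)².
S = 5.67×10⁻⁸·(9520)⁴·(1.32×10⁸/6.97×10¹¹)² = 16.70 W/m².
For an isothermal sphere T⁴ = (1−a)S/(4σ) = 7.365×10⁷ K⁴.

T ≈ 92.6 K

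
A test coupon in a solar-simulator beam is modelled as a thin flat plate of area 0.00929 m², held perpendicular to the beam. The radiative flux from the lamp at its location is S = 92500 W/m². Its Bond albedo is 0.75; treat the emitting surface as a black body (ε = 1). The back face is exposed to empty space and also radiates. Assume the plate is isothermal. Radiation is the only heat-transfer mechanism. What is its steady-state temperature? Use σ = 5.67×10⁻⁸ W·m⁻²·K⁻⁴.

T ≈ 672 K

At equilibrium, absorbed power = emitted power.
Absorbing cross-section = A = 0.009290 m²; emitting surface = 2A = 0.01858 m² (ratio 2).
(1−a)S·A_cross = εσ·A_surf·T⁴  ⇒  T⁴ = (1−a)S/(2σ).
T⁴ = 0.250·92500/(2·5.67×10⁻⁸) = 2.039×10¹¹ K⁴.
T = (2.039×10¹¹)^(1/4).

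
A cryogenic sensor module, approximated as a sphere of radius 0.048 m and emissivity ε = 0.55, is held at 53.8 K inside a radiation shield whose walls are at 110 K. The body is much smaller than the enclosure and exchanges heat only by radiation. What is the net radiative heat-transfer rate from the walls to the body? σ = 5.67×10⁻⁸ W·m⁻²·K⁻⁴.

P_net ≈ 0.125 W

For a small grey body in a large enclosure: P_net = εσA(T_body⁴ − T_wall⁴).
A = 4πr² = 0.02895 m²; T_body⁴ − T_wall⁴ = 8.378×10⁶ − 1.464×10⁸ = -1.380×10⁸ K⁴.
|P_net| = 0.55·5.67×10⁻⁸·0.02895·1.380×10⁸.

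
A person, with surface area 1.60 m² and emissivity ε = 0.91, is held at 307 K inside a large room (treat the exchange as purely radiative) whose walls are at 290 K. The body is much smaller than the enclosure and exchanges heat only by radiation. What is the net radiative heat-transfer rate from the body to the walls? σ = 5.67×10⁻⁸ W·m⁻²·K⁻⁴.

For a small grey body in a large enclosure: P_net = εσA(T_body⁴ − T_wall⁴).
A = 1.60 m²; T_body⁴ − T_wall⁴ = 8.883×10⁹ − 7.073×10⁹ = 1.810×10⁹ K⁴.
|P_net| = 0.91·5.67×10⁻⁸·1.600·1.810×10⁹.

P_net ≈ 149 W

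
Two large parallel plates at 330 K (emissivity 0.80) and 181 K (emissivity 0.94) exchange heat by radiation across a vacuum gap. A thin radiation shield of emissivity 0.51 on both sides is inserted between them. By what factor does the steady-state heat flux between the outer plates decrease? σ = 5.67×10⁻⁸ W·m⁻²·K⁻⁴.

Without shield: q₀ = σΔ(T⁴)/(1/ε₁+1/ε₂−1) with denominator 1.314.
With shield the two gaps are in series; the resistances add: (1/ε₁+1/ε_s−1)+(1/ε_s+1/ε₂−1) = 2.211+2.025 = 4.235.
Heat-flux ratio q₀/q = 4.235/1.314.

factor ≈ 3.22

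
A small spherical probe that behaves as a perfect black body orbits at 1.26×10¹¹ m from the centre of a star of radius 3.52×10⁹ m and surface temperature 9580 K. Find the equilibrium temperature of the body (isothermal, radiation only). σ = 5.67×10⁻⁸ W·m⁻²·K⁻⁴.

The star's surface emits σT_*⁴; at distance d the flux is S = σT_*⁴(R_*/d)².
S = 5.67×10⁻⁸·(9580)⁴·(3.52×10⁹/1.26×10¹¹)² = 3.727×10⁵ W/m².
For an isothermal sphere T⁴ = (1−a)S/(4σ) = 1.643×10¹² K⁴.

T ≈ 1130 K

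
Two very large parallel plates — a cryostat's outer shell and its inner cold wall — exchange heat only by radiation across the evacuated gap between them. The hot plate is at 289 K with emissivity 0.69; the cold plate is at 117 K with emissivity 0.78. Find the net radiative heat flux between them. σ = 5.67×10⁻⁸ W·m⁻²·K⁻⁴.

For two infinite grey parallel plates, q = σ(T₁⁴ − T₂⁴)/(1/ε₁ + 1/ε₂ − 1).
T₁⁴ − T₂⁴ = 6.976×10⁹ − 1.874×10⁸ = 6.788×10⁹ K⁴.
1/ε₁ + 1/ε₂ − 1 = 1.449 + 1.282 − 1 = 1.731.
q = 5.67×10⁻⁸ × 6.788×10⁹ / 1.731.

q ≈ 222 W/m²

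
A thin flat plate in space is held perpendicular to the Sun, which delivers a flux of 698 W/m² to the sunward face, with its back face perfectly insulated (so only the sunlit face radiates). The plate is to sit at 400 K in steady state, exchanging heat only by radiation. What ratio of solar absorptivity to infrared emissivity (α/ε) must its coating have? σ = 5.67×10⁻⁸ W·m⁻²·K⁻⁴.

Balance: αS·A = εσ·1A·T⁴ ⇒ α/ε = σT⁴/S.
α/ε = 5.67×10⁻⁸·(400)⁴/698 = 5.67×10⁻⁸·2.560×10¹⁰/698.

α/ε ≈ 2.08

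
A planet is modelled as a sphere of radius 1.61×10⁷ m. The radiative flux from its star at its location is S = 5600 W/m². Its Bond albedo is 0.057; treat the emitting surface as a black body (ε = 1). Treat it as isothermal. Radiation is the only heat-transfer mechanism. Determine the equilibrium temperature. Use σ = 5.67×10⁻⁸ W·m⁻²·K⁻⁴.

T ≈ 391 K

At equilibrium, absorbed power = emitted power.
Absorbing cross-section = πr² = 8.143×10¹⁴ m²; emitting surface = 4πr² = 3.257×10¹⁵ m² (ratio 4).
(1−a)S·A_cross = εσ·A_surf·T⁴  ⇒  T⁴ = (1−a)S/(4σ).
T⁴ = 0.943·5600/(4·5.67×10⁻⁸) = 2.328×10¹⁰ K⁴.
T = (2.328×10¹⁰)^(1/4).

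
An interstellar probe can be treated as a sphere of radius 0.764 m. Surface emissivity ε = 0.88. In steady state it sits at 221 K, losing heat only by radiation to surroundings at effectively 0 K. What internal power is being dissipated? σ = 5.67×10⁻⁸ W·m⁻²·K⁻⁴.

Steady state: P = εσA T⁴.
A = 4πr² = 7.335 m²; T⁴ = (221)⁴ = 2.385×10⁹ K⁴.
P = 0.88 × 5.67×10⁻⁸ × 7.335 × 2.385×10⁹.

P ≈ 873 W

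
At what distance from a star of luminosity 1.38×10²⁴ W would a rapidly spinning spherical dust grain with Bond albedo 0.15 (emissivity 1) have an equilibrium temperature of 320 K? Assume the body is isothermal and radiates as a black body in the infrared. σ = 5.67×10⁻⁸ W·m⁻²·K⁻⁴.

d ≈ 6.27×10⁹ m

For an isothermal black-emitting sphere, (1−a)S·πr² = σ·4πr²·T⁴ ⇒ S = 4σT⁴/(1−a).
S = 4·5.67×10⁻⁸·(320)⁴/0.850 = 2798 W/m².
Flux falls as S = L/(4πd²), so d = √(L/(4πS)) = √(1.38×10²⁴/(4π·2798)).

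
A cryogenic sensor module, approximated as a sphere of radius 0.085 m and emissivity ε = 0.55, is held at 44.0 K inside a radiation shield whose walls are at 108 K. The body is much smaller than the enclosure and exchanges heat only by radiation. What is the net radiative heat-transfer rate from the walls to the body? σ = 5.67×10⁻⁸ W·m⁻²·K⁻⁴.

P_net ≈ 0.375 W

For a small grey body in a large enclosure: P_net = εσA(T_body⁴ − T_wall⁴).
A = 4πr² = 0.09079 m²; T_body⁴ − T_wall⁴ = 3.748×10⁶ − 1.360×10⁸ = -1.323×10⁸ K⁴.
|P_net| = 0.55·5.67×10⁻⁸·0.09079·1.323×10⁸.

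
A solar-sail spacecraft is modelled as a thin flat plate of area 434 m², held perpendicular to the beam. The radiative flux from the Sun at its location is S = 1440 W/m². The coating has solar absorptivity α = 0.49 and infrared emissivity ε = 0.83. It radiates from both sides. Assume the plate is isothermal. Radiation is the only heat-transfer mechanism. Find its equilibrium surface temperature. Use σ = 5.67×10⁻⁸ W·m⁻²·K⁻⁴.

At equilibrium, absorbed power = emitted power.
Absorbing cross-section = A = 434.0 m²; emitting surface = 2A = 868.0 m² (ratio 2).
αS·A_cross = εσ·A_surf·T⁴  ⇒  T⁴ = αS/(ε·2σ).
T⁴ = 0.490·1440/(0.83·2·5.67×10⁻⁸) = 7.497×10⁹ K⁴.
T = (7.497×10⁹)^(1/4).

T ≈ 294 K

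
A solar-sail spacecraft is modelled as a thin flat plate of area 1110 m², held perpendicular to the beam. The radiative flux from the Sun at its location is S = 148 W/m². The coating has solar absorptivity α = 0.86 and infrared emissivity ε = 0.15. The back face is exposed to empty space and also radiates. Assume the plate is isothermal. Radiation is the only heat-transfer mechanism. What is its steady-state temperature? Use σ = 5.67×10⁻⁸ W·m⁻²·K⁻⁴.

T ≈ 294 K

At equilibrium, absorbed power = emitted power.
Absorbing cross-section = A = 1110 m²; emitting surface = 2A = 2220 m² (ratio 2).
αS·A_cross = εσ·A_surf·T⁴  ⇒  T⁴ = αS/(ε·2σ).
T⁴ = 0.860·148/(0.15·2·5.67×10⁻⁸) = 7.483×10⁹ K⁴.
T = (7.483×10⁹)^(1/4).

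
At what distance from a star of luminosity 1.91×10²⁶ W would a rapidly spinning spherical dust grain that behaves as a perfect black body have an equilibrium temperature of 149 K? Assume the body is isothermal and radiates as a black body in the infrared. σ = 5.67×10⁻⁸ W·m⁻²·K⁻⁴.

For an isothermal black-emitting sphere, (1−a)S·πr² = σ·4πr²·T⁴ ⇒ S = 4σT⁴/(1−a).
S = 4·5.67×10⁻⁸·(149)⁴/1.00 = 111.8 W/m².
Flux falls as S = L/(4πd²), so d = √(L/(4πS)) = √(1.91×10²⁶/(4π·111.8)).

d ≈ 3.69×10¹¹ m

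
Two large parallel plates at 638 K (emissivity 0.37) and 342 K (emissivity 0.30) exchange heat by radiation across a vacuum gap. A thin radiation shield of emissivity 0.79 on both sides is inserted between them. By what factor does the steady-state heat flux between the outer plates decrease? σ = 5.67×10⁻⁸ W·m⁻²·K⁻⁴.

factor ≈ 1.30

Without shield: q₀ = σΔ(T⁴)/(1/ε₁+1/ε₂−1) with denominator 5.036.
With shield the two gaps are in series; the resistances add: (1/ε₁+1/ε_s−1)+(1/ε_s+1/ε₂−1) = 2.969+3.599 = 6.568.
Heat-flux ratio q₀/q = 6.568/5.036.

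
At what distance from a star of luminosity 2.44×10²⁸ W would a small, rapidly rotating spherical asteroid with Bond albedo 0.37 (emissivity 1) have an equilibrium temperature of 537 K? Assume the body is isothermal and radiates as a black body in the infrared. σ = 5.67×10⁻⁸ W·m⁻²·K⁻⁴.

d ≈ 2.55×10¹¹ m

For an isothermal black-emitting sphere, (1−a)S·πr² = σ·4πr²·T⁴ ⇒ S = 4σT⁴/(1−a).
S = 4·5.67×10⁻⁸·(537)⁴/0.630 = 29940 W/m².
Flux falls as S = L/(4πd²), so d = √(L/(4πS)) = √(2.44×10²⁸/(4π·29940)).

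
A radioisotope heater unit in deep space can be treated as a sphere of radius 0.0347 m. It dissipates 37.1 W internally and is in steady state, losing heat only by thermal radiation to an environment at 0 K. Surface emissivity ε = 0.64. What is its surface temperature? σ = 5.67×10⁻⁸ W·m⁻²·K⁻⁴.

T ≈ 510 K

Steady state: internal power = radiated power, P = εσA T⁴.
Radiating area A = 4πr² = 0.01513 m².
T⁴ = P/(εσA) = 37.1/(0.64·5.67×10⁻⁸·0.01513) = 6.757×10¹⁰ K⁴.
T = (6.757×10¹⁰)^(1/4).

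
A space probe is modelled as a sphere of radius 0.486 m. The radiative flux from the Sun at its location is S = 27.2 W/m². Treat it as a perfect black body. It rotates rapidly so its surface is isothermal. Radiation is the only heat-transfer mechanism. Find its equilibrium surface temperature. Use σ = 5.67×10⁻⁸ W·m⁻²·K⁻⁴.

At equilibrium, absorbed power = emitted power.
Absorbing cross-section = πr² = 0.7420 m²; emitting surface = 4πr² = 2.968 m² (ratio 4).
S·A_cross = εσ·A_surf·T⁴  ⇒  T⁴ = S/(4σ).
T⁴ = 1.00·27.2/(4·5.67×10⁻⁸) = 1.199×10⁸ K⁴.
T = (1.199×10⁸)^(1/4).

T ≈ 105 K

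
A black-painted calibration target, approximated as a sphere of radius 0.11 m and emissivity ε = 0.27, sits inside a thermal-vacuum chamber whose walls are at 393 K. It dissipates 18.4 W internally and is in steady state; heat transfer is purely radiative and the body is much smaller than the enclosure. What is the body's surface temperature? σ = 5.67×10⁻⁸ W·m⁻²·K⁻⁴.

For a small grey body in a large enclosure, net radiated power = εσA(T⁴ − T_w⁴).
Steady state: P = εσA(T⁴ − T_w⁴) with A = 4πr² = 0.1521 m².
T⁴ = P/(εσA) + T_w⁴ = 18.4/(0.27·5.67×10⁻⁸·0.1521) + (393)⁴
    = 7.905×10⁹ + 2.385×10¹⁰ = 3.176×10¹⁰ K⁴.

T ≈ 422 K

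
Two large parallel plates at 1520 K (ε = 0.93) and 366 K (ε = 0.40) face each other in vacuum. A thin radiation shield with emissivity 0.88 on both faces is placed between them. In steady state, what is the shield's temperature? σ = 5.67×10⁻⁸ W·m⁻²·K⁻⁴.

T_s ≈ 1380 K

In steady state the net flux on the hot side equals that on the cold side.
σ(T₁⁴−T_s⁴)/D₁ = σ(T_s⁴−T₂⁴)/D₂, with D₁ = 1/ε₁+1/ε_s−1 = 1.212, D₂ = 1/ε_s+1/ε₂−1 = 2.636.
Solve for T_s⁴: T_s⁴ = (D₂·T₁⁴ + D₁·T₂⁴)/(D₁+D₂) = 3.663×10¹² K⁴.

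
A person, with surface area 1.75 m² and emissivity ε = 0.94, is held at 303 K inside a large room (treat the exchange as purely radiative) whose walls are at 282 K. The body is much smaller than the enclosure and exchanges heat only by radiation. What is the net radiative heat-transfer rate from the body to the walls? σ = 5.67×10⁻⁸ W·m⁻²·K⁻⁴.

For a small grey body in a large enclosure: P_net = εσA(T_body⁴ − T_wall⁴).
A = 1.75 m²; T_body⁴ − T_wall⁴ = 8.429×10⁹ − 6.324×10⁹ = 2.105×10⁹ K⁴.
|P_net| = 0.94·5.67×10⁻⁸·1.750·2.105×10⁹.

P_net ≈ 196 W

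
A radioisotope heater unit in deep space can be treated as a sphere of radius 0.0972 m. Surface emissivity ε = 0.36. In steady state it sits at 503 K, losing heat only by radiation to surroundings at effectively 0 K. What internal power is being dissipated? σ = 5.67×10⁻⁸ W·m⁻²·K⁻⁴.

P ≈ 155 W

Steady state: P = εσA T⁴.
A = 4πr² = 0.1187 m²; T⁴ = (503)⁴ = 6.401×10¹⁰ K⁴.
P = 0.36 × 5.67×10⁻⁸ × 0.1187 × 6.401×10¹⁰.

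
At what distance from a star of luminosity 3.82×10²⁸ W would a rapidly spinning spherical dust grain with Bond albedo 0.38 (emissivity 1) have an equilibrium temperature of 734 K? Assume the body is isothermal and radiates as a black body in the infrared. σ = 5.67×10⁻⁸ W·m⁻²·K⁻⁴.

For an isothermal black-emitting sphere, (1−a)S·πr² = σ·4πr²·T⁴ ⇒ S = 4σT⁴/(1−a).
S = 4·5.67×10⁻⁸·(734)⁴/0.620 = 1.062×10⁵ W/m².
Flux falls as S = L/(4πd²), so d = √(L/(4πS)) = √(3.82×10²⁸/(4π·1.062×10⁵)).

d ≈ 1.69×10¹¹ m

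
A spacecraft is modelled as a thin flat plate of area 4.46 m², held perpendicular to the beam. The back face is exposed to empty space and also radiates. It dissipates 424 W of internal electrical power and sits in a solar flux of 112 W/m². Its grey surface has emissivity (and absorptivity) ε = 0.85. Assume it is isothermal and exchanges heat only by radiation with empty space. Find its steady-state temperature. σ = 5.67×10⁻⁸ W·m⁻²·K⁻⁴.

At steady state, absorbed solar power + internal power = radiated power.
Absorbed: α·S·A_cross = 0.85·112·4.460 = 424.6 W (cross-section A).
Total input = 424.6 + 424 = 848.6 W.
Radiated: εσ·A_surf·T⁴ with A_surf = 2A = 8.920 m².
T⁴ = 848.6/(0.85·5.67×10⁻⁸·8.920) = 1.974×10⁹ K⁴.

T ≈ 211 K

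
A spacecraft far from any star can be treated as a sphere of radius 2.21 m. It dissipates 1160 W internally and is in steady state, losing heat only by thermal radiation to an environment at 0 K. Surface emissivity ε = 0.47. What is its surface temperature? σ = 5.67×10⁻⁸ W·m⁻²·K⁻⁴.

T ≈ 163 K

Steady state: internal power = radiated power, P = εσA T⁴.
Radiating area A = 4πr² = 61.38 m².
T⁴ = P/(εσA) = 1160/(0.47·5.67×10⁻⁸·61.38) = 7.092×10⁸ K⁴.
T = (7.092×10⁸)^(1/4).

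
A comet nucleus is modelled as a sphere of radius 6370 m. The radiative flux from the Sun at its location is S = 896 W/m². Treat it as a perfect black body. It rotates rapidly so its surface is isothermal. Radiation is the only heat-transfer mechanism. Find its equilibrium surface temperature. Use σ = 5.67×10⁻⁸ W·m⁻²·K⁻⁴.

At equilibrium, absorbed power = emitted power.
Absorbing cross-section = πr² = 1.275×10⁸ m²; emitting surface = 4πr² = 5.099×10⁸ m² (ratio 4).
S·A_cross = εσ·A_surf·T⁴  ⇒  T⁴ = S/(4σ).
T⁴ = 1.00·896/(4·5.67×10⁻⁸) = 3.951×10⁹ K⁴.
T = (3.951×10⁹)^(1/4).

T ≈ 251 K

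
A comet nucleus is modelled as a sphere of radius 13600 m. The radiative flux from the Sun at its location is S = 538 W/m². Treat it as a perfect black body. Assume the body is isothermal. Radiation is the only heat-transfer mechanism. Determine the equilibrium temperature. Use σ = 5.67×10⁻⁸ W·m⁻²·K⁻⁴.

At equilibrium, absorbed power = emitted power.
Absorbing cross-section = πr² = 5.811×10⁸ m²; emitting surface = 4πr² = 2.324×10⁹ m² (ratio 4).
S·A_cross = εσ·A_surf·T⁴  ⇒  T⁴ = S/(4σ).
T⁴ = 1.00·538/(4·5.67×10⁻⁸) = 2.372×10⁹ K⁴.
T = (2.372×10⁹)^(1/4).

T ≈ 221 K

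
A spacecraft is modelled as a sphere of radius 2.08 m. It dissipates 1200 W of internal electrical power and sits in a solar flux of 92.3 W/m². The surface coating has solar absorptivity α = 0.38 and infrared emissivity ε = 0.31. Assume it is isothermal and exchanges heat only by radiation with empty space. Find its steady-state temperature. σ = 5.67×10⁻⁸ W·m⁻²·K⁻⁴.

T ≈ 205 K

At steady state, absorbed solar power + internal power = radiated power.
Absorbed: α·S·A_cross = 0.38·92.3·13.59 = 476.7 W (cross-section πr²).
Total input = 476.7 + 1200 = 1677 W.
Radiated: εσ·A_surf·T⁴ with A_surf = 4πr² = 54.37 m².
T⁴ = 1677/(0.31·5.67×10⁻⁸·54.37) = 1.755×10⁹ K⁴.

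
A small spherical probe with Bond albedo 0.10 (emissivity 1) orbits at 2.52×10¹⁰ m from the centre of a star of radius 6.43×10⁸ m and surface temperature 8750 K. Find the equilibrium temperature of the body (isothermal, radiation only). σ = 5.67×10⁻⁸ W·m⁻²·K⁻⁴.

The star's surface emits σT_*⁴; at distance d the flux is S = σT_*⁴(R_*/d)².
S = 5.67×10⁻⁸·(8750)⁴·(6.43×10⁸/2.52×10¹⁰)² = 2.164×10⁵ W/m².
For an isothermal sphere T⁴ = (1−a)S/(4σ) = 8.587×10¹¹ K⁴.

T ≈ 963 K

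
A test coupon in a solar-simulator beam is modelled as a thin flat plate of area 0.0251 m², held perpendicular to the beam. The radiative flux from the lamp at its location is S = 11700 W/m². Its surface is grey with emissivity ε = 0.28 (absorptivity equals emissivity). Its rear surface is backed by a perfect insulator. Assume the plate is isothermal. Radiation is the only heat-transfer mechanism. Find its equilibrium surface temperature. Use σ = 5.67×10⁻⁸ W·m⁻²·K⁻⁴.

T ≈ 674 K

At equilibrium, absorbed power = emitted power.
Absorbing cross-section = A = 0.02510 m²; emitting surface = A = 0.02510 m² (ratio 1).
εS·A_cross = εσ·A_surf·T⁴  ⇒  T⁴ = S/(1σ)   (ε cancels).
T⁴ = 11700/(1·5.67×10⁻⁸) = 2.063×10¹¹ K⁴.
T = (2.063×10¹¹)^(1/4).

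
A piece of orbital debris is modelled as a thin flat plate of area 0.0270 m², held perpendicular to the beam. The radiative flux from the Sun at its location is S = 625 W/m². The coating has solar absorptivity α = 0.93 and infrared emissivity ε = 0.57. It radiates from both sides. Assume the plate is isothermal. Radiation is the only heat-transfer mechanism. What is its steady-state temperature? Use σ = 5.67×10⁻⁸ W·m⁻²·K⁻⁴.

At equilibrium, absorbed power = emitted power.
Absorbing cross-section = A = 0.02700 m²; emitting surface = 2A = 0.05400 m² (ratio 2).
αS·A_cross = εσ·A_surf·T⁴  ⇒  T⁴ = αS/(ε·2σ).
T⁴ = 0.930·625/(0.57·2·5.67×10⁻⁸) = 8.992×10⁹ K⁴.
T = (8.992×10⁹)^(1/4).

T ≈ 308 K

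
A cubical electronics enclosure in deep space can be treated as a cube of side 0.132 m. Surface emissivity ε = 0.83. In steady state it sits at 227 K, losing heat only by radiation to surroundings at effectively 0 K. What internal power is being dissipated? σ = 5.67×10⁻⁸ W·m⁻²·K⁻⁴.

P ≈ 13.1 W

Steady state: P = εσA T⁴.
A = 6L² = 0.1045 m²; T⁴ = (227)⁴ = 2.655×10⁹ K⁴.
P = 0.83 × 5.67×10⁻⁸ × 0.1045 × 2.655×10⁹.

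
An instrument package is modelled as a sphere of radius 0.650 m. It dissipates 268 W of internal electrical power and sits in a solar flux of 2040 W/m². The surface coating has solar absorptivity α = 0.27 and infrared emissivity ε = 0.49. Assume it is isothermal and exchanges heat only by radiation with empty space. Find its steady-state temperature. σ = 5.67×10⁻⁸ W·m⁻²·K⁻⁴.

T ≈ 287 K

At steady state, absorbed solar power + internal power = radiated power.
Absorbed: α·S·A_cross = 0.27·2040·1.327 = 731.1 W (cross-section πr²).
Total input = 731.1 + 268 = 999.1 W.
Radiated: εσ·A_surf·T⁴ with A_surf = 4πr² = 5.309 m².
T⁴ = 999.1/(0.49·5.67×10⁻⁸·5.309) = 6.773×10⁹ K⁴.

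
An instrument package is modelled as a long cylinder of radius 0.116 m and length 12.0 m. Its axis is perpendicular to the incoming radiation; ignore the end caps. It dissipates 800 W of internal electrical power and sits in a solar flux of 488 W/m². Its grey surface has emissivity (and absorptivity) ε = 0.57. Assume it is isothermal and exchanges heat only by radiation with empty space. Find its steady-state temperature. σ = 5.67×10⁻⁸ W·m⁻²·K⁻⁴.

At steady state, absorbed solar power + internal power = radiated power.
Absorbed: α·S·A_cross = 0.57·488·2.784 = 774.4 W (cross-section 2rL).
Total input = 774.4 + 800 = 1574 W.
Radiated: εσ·A_surf·T⁴ with A_surf = 2πrL = 8.746 m².
T⁴ = 1574/(0.57·5.67×10⁻⁸·8.746) = 5.570×10⁹ K⁴.

T ≈ 273 K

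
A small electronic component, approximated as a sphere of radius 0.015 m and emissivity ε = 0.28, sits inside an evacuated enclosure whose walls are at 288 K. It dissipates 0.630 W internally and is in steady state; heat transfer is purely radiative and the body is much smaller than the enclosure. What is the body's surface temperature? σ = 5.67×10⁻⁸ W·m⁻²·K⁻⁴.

For a small grey body in a large enclosure, net radiated power = εσA(T⁴ − T_w⁴).
Steady state: P = εσA(T⁴ − T_w⁴) with A = 4πr² = 0.002827 m².
T⁴ = P/(εσA) + T_w⁴ = 0.630/(0.28·5.67×10⁻⁸·0.002827) + (288)⁴
    = 1.403×10¹⁰ + 6.880×10⁹ = 2.091×10¹⁰ K⁴.

T ≈ 380 K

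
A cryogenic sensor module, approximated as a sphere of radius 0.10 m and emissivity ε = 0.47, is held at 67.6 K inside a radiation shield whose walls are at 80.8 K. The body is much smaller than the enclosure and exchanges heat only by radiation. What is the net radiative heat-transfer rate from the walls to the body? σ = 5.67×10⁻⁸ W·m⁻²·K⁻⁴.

P_net ≈ 0.0728 W

For a small grey body in a large enclosure: P_net = εσA(T_body⁴ − T_wall⁴).
A = 4πr² = 0.1257 m²; T_body⁴ − T_wall⁴ = 2.088×10⁷ − 4.262×10⁷ = -2.174×10⁷ K⁴.
|P_net| = 0.47·5.67×10⁻⁸·0.1257·2.174×10⁷.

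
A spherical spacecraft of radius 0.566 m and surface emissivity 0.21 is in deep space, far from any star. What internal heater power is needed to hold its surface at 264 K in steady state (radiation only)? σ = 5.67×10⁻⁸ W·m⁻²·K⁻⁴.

P = εσ·4πr²·T⁴.
4πr² = 4.026 m²; T⁴ = 4.858×10⁹ K⁴.
P = 0.21·5.67×10⁻⁸·4.026·4.858×10⁹.

P ≈ 233 W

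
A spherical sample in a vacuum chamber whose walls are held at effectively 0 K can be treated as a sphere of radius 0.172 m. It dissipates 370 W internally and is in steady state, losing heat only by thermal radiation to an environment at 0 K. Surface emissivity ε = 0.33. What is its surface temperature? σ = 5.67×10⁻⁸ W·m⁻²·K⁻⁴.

Steady state: internal power = radiated power, P = εσA T⁴.
Radiating area A = 4πr² = 0.3718 m².
T⁴ = P/(εσA) = 370/(0.33·5.67×10⁻⁸·0.3718) = 5.319×10¹⁰ K⁴.
T = (5.319×10¹⁰)^(1/4).

T ≈ 480 K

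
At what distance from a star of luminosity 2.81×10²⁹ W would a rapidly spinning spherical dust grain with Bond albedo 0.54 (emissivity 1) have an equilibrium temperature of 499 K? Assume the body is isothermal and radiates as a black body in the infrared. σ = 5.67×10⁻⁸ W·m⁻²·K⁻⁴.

For an isothermal black-emitting sphere, (1−a)S·πr² = σ·4πr²·T⁴ ⇒ S = 4σT⁴/(1−a).
S = 4·5.67×10⁻⁸·(499)⁴/0.460 = 30570 W/m².
Flux falls as S = L/(4πd²), so d = √(L/(4πS)) = √(2.81×10²⁹/(4π·30570)).

d ≈ 8.55×10¹¹ m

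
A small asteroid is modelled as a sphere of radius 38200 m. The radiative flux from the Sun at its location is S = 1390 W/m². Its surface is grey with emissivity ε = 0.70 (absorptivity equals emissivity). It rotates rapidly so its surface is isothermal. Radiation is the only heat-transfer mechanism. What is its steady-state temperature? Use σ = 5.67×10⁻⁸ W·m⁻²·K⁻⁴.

At equilibrium, absorbed power = emitted power.
Absorbing cross-section = πr² = 4.584×10⁹ m²; emitting surface = 4πr² = 1.834×10¹⁰ m² (ratio 4).
εS·A_cross = εσ·A_surf·T⁴  ⇒  T⁴ = S/(4σ)   (ε cancels).
T⁴ = 1390/(4·5.67×10⁻⁸) = 6.129×10⁹ K⁴.
T = (6.129×10⁹)^(1/4).

T ≈ 280 K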